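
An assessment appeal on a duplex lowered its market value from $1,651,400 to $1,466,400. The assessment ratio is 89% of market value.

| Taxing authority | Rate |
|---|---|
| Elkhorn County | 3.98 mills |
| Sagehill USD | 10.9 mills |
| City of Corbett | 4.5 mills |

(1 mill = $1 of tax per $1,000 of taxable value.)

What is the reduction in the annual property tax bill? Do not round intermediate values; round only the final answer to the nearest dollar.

Old assessed value = $1,651,400 × 0.89 = $1,469,746
New assessed value = $1,466,400 × 0.89 = $1,305,096
Combined rate = 0.00398 + 0.0109 + 0.0045 = 0.01938
Old tax = $1,469,746 × 0.01938 = $28,483.67748
New tax = $1,305,096 × 0.01938 = $25,292.76048
Reduction = $28,483.67748 − $25,292.76048 = $3,190.917

$3,191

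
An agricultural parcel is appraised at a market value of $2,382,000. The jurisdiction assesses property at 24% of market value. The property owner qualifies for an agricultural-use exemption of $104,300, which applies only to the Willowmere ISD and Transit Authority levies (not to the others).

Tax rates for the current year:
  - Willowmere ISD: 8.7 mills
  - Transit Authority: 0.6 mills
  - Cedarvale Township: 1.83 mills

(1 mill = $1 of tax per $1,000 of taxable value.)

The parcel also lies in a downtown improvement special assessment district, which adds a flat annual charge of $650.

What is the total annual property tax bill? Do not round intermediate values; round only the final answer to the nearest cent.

$6,042.81

Assessed value = $2,382,000 × 0.24 = $571,680
Willowmere ISD: ($571,680 − $104,300) × 0.0087 = $467,380 × 0.0087 = $4,066.206
Transit Authority: ($571,680 − $104,300) × 0.0006 = $467,380 × 0.0006 = $280.428
Cedarvale Township: $571,680 × 0.00183 = $1,046.1744
Levies subtotal = $5,392.8084
Total = $5,392.8084 + $650 = $6,042.8084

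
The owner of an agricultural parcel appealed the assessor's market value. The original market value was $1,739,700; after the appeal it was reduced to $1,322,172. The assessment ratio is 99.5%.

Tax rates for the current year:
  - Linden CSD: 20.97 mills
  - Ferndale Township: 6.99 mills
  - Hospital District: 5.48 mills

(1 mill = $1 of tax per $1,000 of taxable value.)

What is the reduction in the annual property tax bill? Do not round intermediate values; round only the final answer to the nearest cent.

$13,892.33

Old assessed value = $1,739,700 × 0.995 = $1,731,001.5
New assessed value = $1,322,172 × 0.995 = $1,315,561.14
Combined rate = 0.02097 + 0.00699 + 0.00548 = 0.03344
Old tax = $1,731,001.5 × 0.03344 = $57,884.69016
New tax = $1,315,561.14 × 0.03344 = $43,992.3645216
Reduction = $57,884.69016 − $43,992.3645216 = $13,892.3256384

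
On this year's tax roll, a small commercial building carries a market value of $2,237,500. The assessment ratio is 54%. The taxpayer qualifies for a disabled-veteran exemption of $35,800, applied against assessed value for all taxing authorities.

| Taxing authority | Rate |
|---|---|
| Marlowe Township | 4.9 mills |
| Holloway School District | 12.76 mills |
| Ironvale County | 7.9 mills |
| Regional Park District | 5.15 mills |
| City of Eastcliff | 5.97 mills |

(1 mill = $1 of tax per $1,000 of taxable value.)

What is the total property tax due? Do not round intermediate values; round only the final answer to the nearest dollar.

Assessed value = $2,237,500 × 0.54 = $1,208,250
Taxable value = $1,208,250 − $35,800 = $1,172,450
Marlowe Township: $1,172,450 × 0.0049 = $5,745.005
Holloway School District: $1,172,450 × 0.01276 = $14,960.462
Ironvale County: $1,172,450 × 0.0079 = $9,262.355
Regional Park District: $1,172,450 × 0.00515 = $6,038.1175
City of Eastcliff: $1,172,450 × 0.00597 = $6,999.5265
Total = $5,745.005 + $14,960.462 + $9,262.355 + $6,038.1175 + $6,999.5265 = $43,005.466

$43,005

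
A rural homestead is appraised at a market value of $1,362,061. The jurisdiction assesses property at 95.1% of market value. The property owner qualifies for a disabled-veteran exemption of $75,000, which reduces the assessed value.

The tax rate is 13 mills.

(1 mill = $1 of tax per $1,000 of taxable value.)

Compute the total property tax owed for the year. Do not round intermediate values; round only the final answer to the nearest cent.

$15,864.16

Assessed value = $1,362,061 × 0.951 = $1,295,320.011
Taxable value = $1,295,320.011 − $75,000 = $1,220,320.011
Tax = $1,220,320.011 × 0.013 = $15,864.160143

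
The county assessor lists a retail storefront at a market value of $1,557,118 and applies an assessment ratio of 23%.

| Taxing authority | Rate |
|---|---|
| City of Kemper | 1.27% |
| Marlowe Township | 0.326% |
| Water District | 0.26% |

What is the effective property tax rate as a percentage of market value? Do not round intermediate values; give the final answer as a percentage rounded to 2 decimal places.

Assessed value = $1,557,118 × 0.23 = $358,137.14
City of Kemper: $358,137.14 × 0.0127 = $4,548.341678
Marlowe Township: $358,137.14 × 0.00326 = $1,167.5270764
Water District: $358,137.14 × 0.0026 = $931.156564
Total tax = $6,647.0253184
Effective rate = $6,647.0253184 ÷ $1,557,118 = 0.43% of market value

0.43%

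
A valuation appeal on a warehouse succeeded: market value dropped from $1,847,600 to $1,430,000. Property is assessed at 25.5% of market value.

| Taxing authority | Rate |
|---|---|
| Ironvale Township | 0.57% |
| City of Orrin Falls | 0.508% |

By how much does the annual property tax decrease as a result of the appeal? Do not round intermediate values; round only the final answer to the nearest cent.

$1,147.94

Old assessed value = $1,847,600 × 0.255 = $471,138
New assessed value = $1,430,000 × 0.255 = $364,650
Combined rate = 0.0057 + 0.00508 = 0.01078
Old tax = $471,138 × 0.01078 = $5,078.86764
New tax = $364,650 × 0.01078 = $3,930.927
Reduction = $5,078.86764 − $3,930.927 = $1,147.94064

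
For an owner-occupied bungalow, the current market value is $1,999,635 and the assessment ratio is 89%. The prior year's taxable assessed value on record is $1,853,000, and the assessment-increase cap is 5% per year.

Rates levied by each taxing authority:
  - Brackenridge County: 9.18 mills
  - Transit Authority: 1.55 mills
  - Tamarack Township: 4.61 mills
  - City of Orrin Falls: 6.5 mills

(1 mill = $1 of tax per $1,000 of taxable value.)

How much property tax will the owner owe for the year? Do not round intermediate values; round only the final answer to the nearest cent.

$38,868.11

Uncapped assessed value = $1,999,635 × 0.89 = $1,779,675.15
Cap limit = $1,853,000 × 1.05 = $1,945,650
Taxable assessed value = min($1,779,675.15, $1,945,650) = $1,779,675.15 (cap does not bind)
Brackenridge County: $1,779,675.15 × 0.00918 = $16,337.417877
Transit Authority: $1,779,675.15 × 0.00155 = $2,758.4964825
Tamarack Township: $1,779,675.15 × 0.00461 = $8,204.3024415
City of Orrin Falls: $1,779,675.15 × 0.0065 = $11,567.888475
Total = $38,868.105276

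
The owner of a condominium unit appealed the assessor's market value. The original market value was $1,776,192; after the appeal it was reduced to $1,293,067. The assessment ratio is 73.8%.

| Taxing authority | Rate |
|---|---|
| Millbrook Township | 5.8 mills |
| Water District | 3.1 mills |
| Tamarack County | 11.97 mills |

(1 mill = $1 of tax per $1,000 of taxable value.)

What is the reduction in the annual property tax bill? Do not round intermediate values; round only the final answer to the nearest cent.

Old assessed value = $1,776,192 × 0.738 = $1,310,829.696
New assessed value = $1,293,067 × 0.738 = $954,283.446
Combined rate = 0.0058 + 0.0031 + 0.01197 = 0.02087
Old tax = $1,310,829.696 × 0.02087 = $27,357.01575552
New tax = $954,283.446 × 0.02087 = $19,915.89551802
Reduction = $27,357.01575552 − $19,915.89551802 = $7,441.1202375

$7,441.12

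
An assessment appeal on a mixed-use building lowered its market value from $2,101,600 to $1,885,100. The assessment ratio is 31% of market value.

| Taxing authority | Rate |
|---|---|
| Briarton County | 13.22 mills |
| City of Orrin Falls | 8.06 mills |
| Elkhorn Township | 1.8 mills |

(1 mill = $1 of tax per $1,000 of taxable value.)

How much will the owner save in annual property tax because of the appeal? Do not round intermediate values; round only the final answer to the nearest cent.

Old assessed value = $2,101,600 × 0.31 = $651,496
New assessed value = $1,885,100 × 0.31 = $584,381
Combined rate = 0.01322 + 0.00806 + 0.0018 = 0.02308
Old tax = $651,496 × 0.02308 = $15,036.52768
New tax = $584,381 × 0.02308 = $13,487.51348
Reduction = $15,036.52768 − $13,487.51348 = $1,549.0142

$1,549.01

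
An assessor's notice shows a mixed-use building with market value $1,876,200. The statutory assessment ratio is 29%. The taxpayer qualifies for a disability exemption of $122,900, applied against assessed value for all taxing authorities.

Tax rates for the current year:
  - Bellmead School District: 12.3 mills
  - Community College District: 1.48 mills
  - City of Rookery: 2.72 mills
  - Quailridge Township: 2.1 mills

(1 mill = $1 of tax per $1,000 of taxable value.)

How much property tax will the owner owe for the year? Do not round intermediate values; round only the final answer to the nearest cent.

Assessed value = $1,876,200 × 0.29 = $544,098
Taxable value = $544,098 − $122,900 = $421,198
Bellmead School District: $421,198 × 0.0123 = $5,180.7354
Community College District: $421,198 × 0.00148 = $623.37304
City of Rookery: $421,198 × 0.00272 = $1,145.65856
Quailridge Township: $421,198 × 0.0021 = $884.5158
Total = $5,180.7354 + $623.37304 + $1,145.65856 + $884.5158 = $7,834.2828

$7,834.28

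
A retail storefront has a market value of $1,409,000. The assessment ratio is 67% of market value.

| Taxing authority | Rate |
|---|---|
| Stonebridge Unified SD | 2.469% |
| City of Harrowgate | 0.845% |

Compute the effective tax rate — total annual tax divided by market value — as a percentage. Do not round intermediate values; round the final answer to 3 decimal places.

2.220%

Assessed value = $1,409,000 × 0.67 = $944,030
Stonebridge Unified SD: $944,030 × 0.02469 = $23,308.1007
City of Harrowgate: $944,030 × 0.00845 = $7,977.0535
Total tax = $31,285.1542
Effective rate = $31,285.1542 ÷ $1,409,000 = 2.220% of market value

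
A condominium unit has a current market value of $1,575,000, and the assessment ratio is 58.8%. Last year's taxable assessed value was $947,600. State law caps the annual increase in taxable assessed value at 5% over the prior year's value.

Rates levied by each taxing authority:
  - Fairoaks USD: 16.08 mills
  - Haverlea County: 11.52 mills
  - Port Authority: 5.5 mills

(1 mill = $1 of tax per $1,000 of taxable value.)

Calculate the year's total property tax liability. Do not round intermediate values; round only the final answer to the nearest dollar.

$30,654

Uncapped assessed value = $1,575,000 × 0.588 = $926,100
Cap limit = $947,600 × 1.05 = $994,980
Taxable assessed value = min($926,100, $994,980) = $926,100 (cap does not bind)
Fairoaks USD: $926,100 × 0.01608 = $14,891.688
Haverlea County: $926,100 × 0.01152 = $10,668.672
Port Authority: $926,100 × 0.0055 = $5,093.55
Total = $30,653.91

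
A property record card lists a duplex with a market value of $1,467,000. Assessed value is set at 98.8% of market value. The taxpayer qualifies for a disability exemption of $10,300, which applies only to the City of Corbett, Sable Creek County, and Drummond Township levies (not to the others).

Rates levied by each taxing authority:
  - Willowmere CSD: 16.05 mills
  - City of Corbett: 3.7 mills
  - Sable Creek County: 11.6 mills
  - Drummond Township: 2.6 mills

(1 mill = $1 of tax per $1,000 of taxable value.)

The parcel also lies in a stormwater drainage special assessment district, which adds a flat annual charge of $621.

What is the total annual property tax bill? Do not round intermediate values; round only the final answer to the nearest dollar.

$49,644

Assessed value = $1,467,000 × 0.988 = $1,449,396
Willowmere CSD: $1,449,396 × 0.01605 = $23,262.8058
City of Corbett: ($1,449,396 − $10,300) × 0.0037 = $1,439,096 × 0.0037 = $5,324.6552
Sable Creek County: ($1,449,396 − $10,300) × 0.0116 = $1,439,096 × 0.0116 = $16,693.5136
Drummond Township: ($1,449,396 − $10,300) × 0.0026 = $1,439,096 × 0.0026 = $3,741.6496
Levies subtotal = $49,022.6242
Total = $49,022.6242 + $621 = $49,643.6242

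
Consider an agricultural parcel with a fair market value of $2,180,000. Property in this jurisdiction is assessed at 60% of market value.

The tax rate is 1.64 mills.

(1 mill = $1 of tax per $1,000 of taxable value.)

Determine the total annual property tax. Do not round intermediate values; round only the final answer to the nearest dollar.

$2,145

Assessed value = $2,180,000 × 0.6 = $1,308,000
Tax = $1,308,000 × 0.00164 = $2,145.12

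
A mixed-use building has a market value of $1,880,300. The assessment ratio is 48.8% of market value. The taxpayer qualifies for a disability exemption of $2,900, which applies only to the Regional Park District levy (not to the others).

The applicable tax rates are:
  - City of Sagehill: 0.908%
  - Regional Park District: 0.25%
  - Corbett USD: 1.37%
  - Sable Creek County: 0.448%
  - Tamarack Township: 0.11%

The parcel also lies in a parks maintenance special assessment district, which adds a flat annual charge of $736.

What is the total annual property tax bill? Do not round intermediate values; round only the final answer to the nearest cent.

$29,045.47

Assessed value = $1,880,300 × 0.488 = $917,586.4
City of Sagehill: $917,586.4 × 0.00908 = $8,331.684512
Regional Park District: ($917,586.4 − $2,900) × 0.0025 = $914,686.4 × 0.0025 = $2,286.716
Corbett USD: $917,586.4 × 0.0137 = $12,570.93368
Sable Creek County: $917,586.4 × 0.00448 = $4,110.787072
Tamarack Township: $917,586.4 × 0.0011 = $1,009.34504
Levies subtotal = $28,309.466304
Total = $28,309.466304 + $736 = $29,045.466304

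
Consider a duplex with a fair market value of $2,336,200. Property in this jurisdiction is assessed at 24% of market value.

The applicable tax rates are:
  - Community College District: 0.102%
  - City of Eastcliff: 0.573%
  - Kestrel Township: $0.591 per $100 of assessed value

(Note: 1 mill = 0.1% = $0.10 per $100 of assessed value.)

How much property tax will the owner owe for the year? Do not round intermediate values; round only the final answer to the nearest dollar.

$7,098

Assessed value = $2,336,200 × 0.24 = $560,688
Community College District: $560,688 × 0.00102 = $571.90176
City of Eastcliff: $560,688 × 0.00573 = $3,212.74224
Kestrel Township: $560,688 × 0.00591 = $3,313.66608
Total = $7,098.31008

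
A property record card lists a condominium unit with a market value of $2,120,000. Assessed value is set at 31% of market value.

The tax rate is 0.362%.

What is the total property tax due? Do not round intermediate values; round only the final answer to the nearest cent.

Assessed value = $2,120,000 × 0.31 = $657,200
Tax = $657,200 × 0.00362 = $2,379.064

$2,379.06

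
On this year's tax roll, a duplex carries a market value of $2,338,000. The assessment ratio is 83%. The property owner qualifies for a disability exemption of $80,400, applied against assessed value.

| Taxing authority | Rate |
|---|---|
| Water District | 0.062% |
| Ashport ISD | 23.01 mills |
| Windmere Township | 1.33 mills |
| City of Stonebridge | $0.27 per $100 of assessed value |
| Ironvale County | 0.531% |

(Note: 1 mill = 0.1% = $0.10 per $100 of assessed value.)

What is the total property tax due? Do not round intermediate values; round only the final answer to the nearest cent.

Assessed value = $2,338,000 × 0.83 = $1,940,540
Taxable value = $1,940,540 − $80,400 = $1,860,140
Water District: $1,860,140 × 0.00062 = $1,153.2868
Ashport ISD: $1,860,140 × 0.02301 = $42,801.8214
Windmere Township: $1,860,140 × 0.00133 = $2,473.9862
City of Stonebridge: $1,860,140 × 0.0027 = $5,022.378
Ironvale County: $1,860,140 × 0.00531 = $9,877.3434
Total = $61,328.8158

$61,328.82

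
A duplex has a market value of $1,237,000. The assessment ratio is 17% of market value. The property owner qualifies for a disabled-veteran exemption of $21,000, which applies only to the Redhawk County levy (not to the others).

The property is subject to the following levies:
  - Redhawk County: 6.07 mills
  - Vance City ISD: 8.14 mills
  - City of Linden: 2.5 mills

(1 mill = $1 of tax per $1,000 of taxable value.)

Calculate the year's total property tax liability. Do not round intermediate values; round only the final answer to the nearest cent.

$3,386.48

Assessed value = $1,237,000 × 0.17 = $210,290
Redhawk County: ($210,290 − $21,000) × 0.00607 = $189,290 × 0.00607 = $1,148.9903
Vance City ISD: $210,290 × 0.00814 = $1,711.7606
City of Linden: $210,290 × 0.0025 = $525.725
Total = $3,386.4759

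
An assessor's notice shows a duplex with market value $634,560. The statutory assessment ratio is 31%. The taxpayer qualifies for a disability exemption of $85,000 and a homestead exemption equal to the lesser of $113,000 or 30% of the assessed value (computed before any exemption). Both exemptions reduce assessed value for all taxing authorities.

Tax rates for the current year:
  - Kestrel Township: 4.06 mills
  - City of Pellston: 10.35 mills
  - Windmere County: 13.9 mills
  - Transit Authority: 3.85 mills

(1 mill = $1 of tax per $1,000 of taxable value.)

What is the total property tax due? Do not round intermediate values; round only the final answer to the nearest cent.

$1,694.82

Assessed value = $634,560 × 0.31 = $196,713.6
Homestead exemption = min($113,000, 30% × $196,713.6) = min($113,000, $59,014.08) = $59,014.08 (percentage binds)
Taxable value = $196,713.6 − $85,000 − $59,014.08 = $52,699.52
Kestrel Township: $52,699.52 × 0.00406 = $213.9600512
City of Pellston: $52,699.52 × 0.01035 = $545.440032
Windmere County: $52,699.52 × 0.0139 = $732.523328
Transit Authority: $52,699.52 × 0.00385 = $202.893152
Total = $1,694.8165632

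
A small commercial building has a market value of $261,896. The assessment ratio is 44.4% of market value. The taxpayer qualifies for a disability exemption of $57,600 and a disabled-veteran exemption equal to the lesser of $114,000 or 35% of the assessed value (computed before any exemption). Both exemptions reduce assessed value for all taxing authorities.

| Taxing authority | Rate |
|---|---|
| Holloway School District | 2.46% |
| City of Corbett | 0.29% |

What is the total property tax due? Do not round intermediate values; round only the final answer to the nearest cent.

$494.54

Assessed value = $261,896 × 0.444 = $116,281.824
Disabled-veteran exemption = min($114,000, 35% × $116,281.824) = min($114,000, $40,698.6384) = $40,698.6384 (percentage binds)
Taxable value = $116,281.824 − $57,600 − $40,698.6384 = $17,983.1856
Holloway School District: $17,983.1856 × 0.0246 = $442.38636576
City of Corbett: $17,983.1856 × 0.0029 = $52.15123824
Total = $494.537604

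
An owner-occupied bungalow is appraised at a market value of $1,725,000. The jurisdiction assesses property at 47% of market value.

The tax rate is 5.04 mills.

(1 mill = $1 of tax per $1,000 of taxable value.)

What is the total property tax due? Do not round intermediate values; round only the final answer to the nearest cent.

$4,086.18

Assessed value = $1,725,000 × 0.47 = $810,750
Tax = $810,750 × 0.00504 = $4,086.18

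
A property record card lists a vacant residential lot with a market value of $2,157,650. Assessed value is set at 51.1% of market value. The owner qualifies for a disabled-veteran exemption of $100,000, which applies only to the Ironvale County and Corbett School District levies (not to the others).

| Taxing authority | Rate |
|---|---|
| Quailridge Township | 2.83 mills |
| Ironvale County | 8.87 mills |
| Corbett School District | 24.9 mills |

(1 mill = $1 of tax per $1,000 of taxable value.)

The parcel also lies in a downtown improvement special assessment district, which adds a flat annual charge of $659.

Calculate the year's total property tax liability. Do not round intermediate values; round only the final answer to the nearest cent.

$37,635.66

Assessed value = $2,157,650 × 0.511 = $1,102,559.15
Quailridge Township: $1,102,559.15 × 0.00283 = $3,120.2423945
Ironvale County: ($1,102,559.15 − $100,000) × 0.00887 = $1,002,559.15 × 0.00887 = $8,892.6996605
Corbett School District: ($1,102,559.15 − $100,000) × 0.0249 = $1,002,559.15 × 0.0249 = $24,963.722835
Levies subtotal = $36,976.66489
Total = $36,976.66489 + $659 = $37,635.66489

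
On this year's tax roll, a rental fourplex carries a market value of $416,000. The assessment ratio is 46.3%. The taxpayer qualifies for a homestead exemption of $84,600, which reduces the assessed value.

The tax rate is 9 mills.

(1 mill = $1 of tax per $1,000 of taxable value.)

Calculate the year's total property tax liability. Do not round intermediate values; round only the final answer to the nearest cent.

Assessed value = $416,000 × 0.463 = $192,608
Taxable value = $192,608 − $84,600 = $108,008
Tax = $108,008 × 0.009 = $972.072

$972.07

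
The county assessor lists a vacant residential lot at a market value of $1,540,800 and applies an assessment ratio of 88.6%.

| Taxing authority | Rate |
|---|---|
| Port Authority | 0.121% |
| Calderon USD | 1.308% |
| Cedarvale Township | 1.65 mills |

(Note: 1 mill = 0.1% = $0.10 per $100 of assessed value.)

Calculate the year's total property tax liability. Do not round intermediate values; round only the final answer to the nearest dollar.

$21,760

Assessed value = $1,540,800 × 0.886 = $1,365,148.8
Port Authority: $1,365,148.8 × 0.00121 = $1,651.830048
Calderon USD: $1,365,148.8 × 0.01308 = $17,856.146304
Cedarvale Township: $1,365,148.8 × 0.00165 = $2,252.49552
Total = $21,760.471872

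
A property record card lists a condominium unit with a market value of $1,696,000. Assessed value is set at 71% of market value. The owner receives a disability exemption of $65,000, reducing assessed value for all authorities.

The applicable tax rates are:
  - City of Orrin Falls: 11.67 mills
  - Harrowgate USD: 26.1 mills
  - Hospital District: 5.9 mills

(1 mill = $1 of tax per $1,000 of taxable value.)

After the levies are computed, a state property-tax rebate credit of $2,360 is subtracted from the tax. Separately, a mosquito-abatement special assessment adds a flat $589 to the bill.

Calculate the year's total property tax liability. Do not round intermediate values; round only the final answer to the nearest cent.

Assessed value = $1,696,000 × 0.71 = $1,204,160
Taxable value = $1,204,160 − $65,000 = $1,139,160
City of Orrin Falls: $1,139,160 × 0.01167 = $13,293.9972
Harrowgate USD: $1,139,160 × 0.0261 = $29,732.076
Hospital District: $1,139,160 × 0.0059 = $6,721.044
Levies subtotal = $49,747.1172
After credit = $49,747.1172 − $2,360 = $47,387.1172
Total = $47,387.1172 + $589 = $47,976.1172

$47,976.12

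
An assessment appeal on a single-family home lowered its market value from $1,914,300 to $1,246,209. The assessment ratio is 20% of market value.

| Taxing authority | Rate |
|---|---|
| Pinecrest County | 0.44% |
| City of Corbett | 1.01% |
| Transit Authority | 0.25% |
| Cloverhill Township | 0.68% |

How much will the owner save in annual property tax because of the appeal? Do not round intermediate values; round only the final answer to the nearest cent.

Old assessed value = $1,914,300 × 0.2 = $382,860
New assessed value = $1,246,209 × 0.2 = $249,241.8
Combined rate = 0.0044 + 0.0101 + 0.0025 + 0.0068 = 0.0238
Old tax = $382,860 × 0.0238 = $9,112.068
New tax = $249,241.8 × 0.0238 = $5,931.95484
Reduction = $9,112.068 − $5,931.95484 = $3,180.11316

$3,180.11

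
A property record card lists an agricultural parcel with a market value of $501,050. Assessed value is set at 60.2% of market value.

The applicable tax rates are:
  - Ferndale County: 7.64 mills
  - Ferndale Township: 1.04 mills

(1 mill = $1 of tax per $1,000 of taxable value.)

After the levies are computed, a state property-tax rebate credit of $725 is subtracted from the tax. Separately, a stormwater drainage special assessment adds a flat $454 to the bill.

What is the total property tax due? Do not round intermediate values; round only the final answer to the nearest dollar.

$2,347

Assessed value = $501,050 × 0.602 = $301,632.1
Ferndale County: $301,632.1 × 0.00764 = $2,304.469244
Ferndale Township: $301,632.1 × 0.00104 = $313.697384
Levies subtotal = $2,618.166628
After credit = $2,618.166628 − $725 = $1,893.166628
Total = $1,893.166628 + $454 = $2,347.166628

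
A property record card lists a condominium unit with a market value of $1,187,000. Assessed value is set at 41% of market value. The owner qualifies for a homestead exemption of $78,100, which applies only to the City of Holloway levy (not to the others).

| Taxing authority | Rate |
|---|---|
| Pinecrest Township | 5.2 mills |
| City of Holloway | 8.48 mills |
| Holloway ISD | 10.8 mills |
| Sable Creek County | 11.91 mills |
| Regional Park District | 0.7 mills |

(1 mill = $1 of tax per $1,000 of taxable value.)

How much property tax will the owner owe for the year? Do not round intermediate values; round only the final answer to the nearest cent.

$17,388.30

Assessed value = $1,187,000 × 0.41 = $486,670
Pinecrest Township: $486,670 × 0.0052 = $2,530.684
City of Holloway: ($486,670 − $78,100) × 0.00848 = $408,570 × 0.00848 = $3,464.6736
Holloway ISD: $486,670 × 0.0108 = $5,256.036
Sable Creek County: $486,670 × 0.01191 = $5,796.2397
Regional Park District: $486,670 × 0.0007 = $340.669
Total = $17,388.3023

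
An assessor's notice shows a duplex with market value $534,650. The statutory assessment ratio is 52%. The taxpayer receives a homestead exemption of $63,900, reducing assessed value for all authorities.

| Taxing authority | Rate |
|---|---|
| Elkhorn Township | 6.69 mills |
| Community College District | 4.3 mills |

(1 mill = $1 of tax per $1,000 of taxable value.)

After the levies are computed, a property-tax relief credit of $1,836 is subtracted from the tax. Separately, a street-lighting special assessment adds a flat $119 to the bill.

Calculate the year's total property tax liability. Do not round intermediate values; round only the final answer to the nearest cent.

$636.16

Assessed value = $534,650 × 0.52 = $278,018
Taxable value = $278,018 − $63,900 = $214,118
Elkhorn Township: $214,118 × 0.00669 = $1,432.44942
Community College District: $214,118 × 0.0043 = $920.7074
Levies subtotal = $2,353.15682
After credit = $2,353.15682 − $1,836 = $517.15682
Total = $517.15682 + $119 = $636.15682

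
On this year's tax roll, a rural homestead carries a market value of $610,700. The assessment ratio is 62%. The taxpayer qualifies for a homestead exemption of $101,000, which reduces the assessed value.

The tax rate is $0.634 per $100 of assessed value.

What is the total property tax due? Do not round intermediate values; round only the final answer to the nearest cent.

$1,760.20

Assessed value = $610,700 × 0.62 = $378,634
Taxable value = $378,634 − $101,000 = $277,634
Tax = $277,634 × 0.00634 = $1,760.19956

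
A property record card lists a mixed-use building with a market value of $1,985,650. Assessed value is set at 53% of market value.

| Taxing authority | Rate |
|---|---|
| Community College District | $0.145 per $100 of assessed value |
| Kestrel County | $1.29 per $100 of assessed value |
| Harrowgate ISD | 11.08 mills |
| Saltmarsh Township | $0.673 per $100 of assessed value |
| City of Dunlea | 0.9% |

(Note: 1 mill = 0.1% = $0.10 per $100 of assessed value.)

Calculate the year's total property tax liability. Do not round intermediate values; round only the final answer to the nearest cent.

Assessed value = $1,985,650 × 0.53 = $1,052,394.5
Community College District: $1,052,394.5 × 0.00145 = $1,525.972025
Kestrel County: $1,052,394.5 × 0.0129 = $13,575.88905
Harrowgate ISD: $1,052,394.5 × 0.01108 = $11,660.53106
Saltmarsh Township: $1,052,394.5 × 0.00673 = $7,082.614985
City of Dunlea: $1,052,394.5 × 0.009 = $9,471.5505
Total = $43,316.55762

$43,316.56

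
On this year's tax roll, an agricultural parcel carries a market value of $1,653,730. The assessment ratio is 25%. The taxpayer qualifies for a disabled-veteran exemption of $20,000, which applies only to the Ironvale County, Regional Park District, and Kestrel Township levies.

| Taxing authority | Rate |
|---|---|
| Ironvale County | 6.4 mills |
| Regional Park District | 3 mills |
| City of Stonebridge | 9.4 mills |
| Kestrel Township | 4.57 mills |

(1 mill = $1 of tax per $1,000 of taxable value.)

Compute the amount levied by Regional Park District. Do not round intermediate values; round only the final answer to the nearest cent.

Assessed value = $1,653,730 × 0.25 = $413,432.5
Regional Park District taxable value = $413,432.5 − $20,000 = $393,432.5
Regional Park District levy = $393,432.5 × 0.003 = $1,180.2975

$1,180.30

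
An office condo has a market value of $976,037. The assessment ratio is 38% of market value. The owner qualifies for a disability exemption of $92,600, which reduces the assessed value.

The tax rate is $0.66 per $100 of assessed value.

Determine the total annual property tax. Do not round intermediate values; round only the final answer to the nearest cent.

$1,836.74

Assessed value = $976,037 × 0.38 = $370,894.06
Taxable value = $370,894.06 − $92,600 = $278,294.06
Tax = $278,294.06 × 0.0066 = $1,836.740796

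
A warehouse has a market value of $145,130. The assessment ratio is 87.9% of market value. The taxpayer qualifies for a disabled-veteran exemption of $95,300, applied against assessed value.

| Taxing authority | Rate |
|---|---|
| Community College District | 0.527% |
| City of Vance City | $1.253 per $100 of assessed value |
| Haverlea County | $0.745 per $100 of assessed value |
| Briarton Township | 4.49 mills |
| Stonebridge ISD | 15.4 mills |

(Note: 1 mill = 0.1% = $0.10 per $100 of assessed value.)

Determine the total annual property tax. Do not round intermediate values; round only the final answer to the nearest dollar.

$1,457

Assessed value = $145,130 × 0.879 = $127,569.27
Taxable value = $127,569.27 − $95,300 = $32,269.27
Community College District: $32,269.27 × 0.00527 = $170.0590529
City of Vance City: $32,269.27 × 0.01253 = $404.3339531
Haverlea County: $32,269.27 × 0.00745 = $240.4060615
Briarton Township: $32,269.27 × 0.00449 = $144.8890223
Stonebridge ISD: $32,269.27 × 0.0154 = $496.946758
Total = $1,456.6348478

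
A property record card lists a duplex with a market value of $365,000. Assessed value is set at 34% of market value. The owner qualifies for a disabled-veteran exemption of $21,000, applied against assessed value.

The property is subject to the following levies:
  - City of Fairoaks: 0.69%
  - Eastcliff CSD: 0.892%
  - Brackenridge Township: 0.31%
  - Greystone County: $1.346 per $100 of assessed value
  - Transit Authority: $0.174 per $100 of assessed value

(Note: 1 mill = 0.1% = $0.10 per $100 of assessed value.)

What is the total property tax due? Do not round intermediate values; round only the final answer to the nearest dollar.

Assessed value = $365,000 × 0.34 = $124,100
Taxable value = $124,100 − $21,000 = $103,100
City of Fairoaks: $103,100 × 0.0069 = $711.39
Eastcliff CSD: $103,100 × 0.00892 = $919.652
Brackenridge Township: $103,100 × 0.0031 = $319.61
Greystone County: $103,100 × 0.01346 = $1,387.726
Transit Authority: $103,100 × 0.00174 = $179.394
Total = $3,517.772

$3,518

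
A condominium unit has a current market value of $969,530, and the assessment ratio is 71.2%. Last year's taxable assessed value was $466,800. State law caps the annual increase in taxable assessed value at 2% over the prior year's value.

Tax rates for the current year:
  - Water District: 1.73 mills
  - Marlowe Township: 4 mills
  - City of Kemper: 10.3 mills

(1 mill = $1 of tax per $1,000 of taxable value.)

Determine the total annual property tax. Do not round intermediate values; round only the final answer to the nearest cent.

Uncapped assessed value = $969,530 × 0.712 = $690,305.36
Cap limit = $466,800 × 1.02 = $476,136
Taxable assessed value = min($690,305.36, $476,136) = $476,136 (cap binds)
Water District: $476,136 × 0.00173 = $823.71528
Marlowe Township: $476,136 × 0.004 = $1,904.544
City of Kemper: $476,136 × 0.0103 = $4,904.2008
Total = $7,632.46008

$7,632.46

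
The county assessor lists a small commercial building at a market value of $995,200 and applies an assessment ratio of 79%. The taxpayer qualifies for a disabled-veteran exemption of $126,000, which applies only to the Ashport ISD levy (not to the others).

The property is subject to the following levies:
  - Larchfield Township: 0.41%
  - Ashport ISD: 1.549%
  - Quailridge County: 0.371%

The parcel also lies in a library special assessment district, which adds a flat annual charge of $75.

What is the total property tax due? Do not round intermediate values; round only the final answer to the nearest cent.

$16,441.91

Assessed value = $995,200 × 0.79 = $786,208
Larchfield Township: $786,208 × 0.0041 = $3,223.4528
Ashport ISD: ($786,208 − $126,000) × 0.01549 = $660,208 × 0.01549 = $10,226.62192
Quailridge County: $786,208 × 0.00371 = $2,916.83168
Levies subtotal = $16,366.9064
Total = $16,366.9064 + $75 = $16,441.9064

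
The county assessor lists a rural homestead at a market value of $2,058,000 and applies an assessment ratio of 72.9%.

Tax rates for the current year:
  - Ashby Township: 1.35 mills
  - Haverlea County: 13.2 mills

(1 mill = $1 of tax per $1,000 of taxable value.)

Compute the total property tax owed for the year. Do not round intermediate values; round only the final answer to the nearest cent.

Assessed value = $2,058,000 × 0.729 = $1,500,282
Ashby Township: $1,500,282 × 0.00135 = $2,025.3807
Haverlea County: $1,500,282 × 0.0132 = $19,803.7224
Total = $2,025.3807 + $19,803.7224 = $21,829.1031

$21,829.10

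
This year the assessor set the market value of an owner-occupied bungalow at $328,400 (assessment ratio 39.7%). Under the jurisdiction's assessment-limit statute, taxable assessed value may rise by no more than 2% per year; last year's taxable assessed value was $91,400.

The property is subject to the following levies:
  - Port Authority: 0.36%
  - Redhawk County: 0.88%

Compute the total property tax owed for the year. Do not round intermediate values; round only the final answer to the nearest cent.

Uncapped assessed value = $328,400 × 0.397 = $130,374.8
Cap limit = $91,400 × 1.02 = $93,228
Taxable assessed value = min($130,374.8, $93,228) = $93,228 (cap binds)
Port Authority: $93,228 × 0.0036 = $335.6208
Redhawk County: $93,228 × 0.0088 = $820.4064
Total = $1,156.0272

$1,156.03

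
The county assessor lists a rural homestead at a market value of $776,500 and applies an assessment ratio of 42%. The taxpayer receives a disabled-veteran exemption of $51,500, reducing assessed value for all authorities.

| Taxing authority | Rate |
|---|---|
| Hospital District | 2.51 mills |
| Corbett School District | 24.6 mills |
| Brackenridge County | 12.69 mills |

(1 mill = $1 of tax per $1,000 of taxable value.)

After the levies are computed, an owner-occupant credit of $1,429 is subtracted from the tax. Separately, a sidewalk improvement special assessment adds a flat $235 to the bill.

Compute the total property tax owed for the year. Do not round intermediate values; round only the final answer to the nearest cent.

Assessed value = $776,500 × 0.42 = $326,130
Taxable value = $326,130 − $51,500 = $274,630
Hospital District: $274,630 × 0.00251 = $689.3213
Corbett School District: $274,630 × 0.0246 = $6,755.898
Brackenridge County: $274,630 × 0.01269 = $3,485.0547
Levies subtotal = $10,930.274
After credit = $10,930.274 − $1,429 = $9,501.274
Total = $9,501.274 + $235 = $9,736.274

$9,736.27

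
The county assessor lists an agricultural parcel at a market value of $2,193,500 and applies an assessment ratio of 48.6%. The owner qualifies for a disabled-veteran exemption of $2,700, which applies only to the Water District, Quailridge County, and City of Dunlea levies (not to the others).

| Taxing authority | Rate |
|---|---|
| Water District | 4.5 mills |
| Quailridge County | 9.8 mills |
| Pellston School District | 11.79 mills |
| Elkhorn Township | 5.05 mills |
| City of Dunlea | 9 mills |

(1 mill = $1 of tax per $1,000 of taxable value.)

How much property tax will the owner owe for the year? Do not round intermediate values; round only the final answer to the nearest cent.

Assessed value = $2,193,500 × 0.486 = $1,066,041
Water District: ($1,066,041 − $2,700) × 0.0045 = $1,063,341 × 0.0045 = $4,785.0345
Quailridge County: ($1,066,041 − $2,700) × 0.0098 = $1,063,341 × 0.0098 = $10,420.7418
Pellston School District: $1,066,041 × 0.01179 = $12,568.62339
Elkhorn Township: $1,066,041 × 0.00505 = $5,383.50705
City of Dunlea: ($1,066,041 − $2,700) × 0.009 = $1,063,341 × 0.009 = $9,570.069
Total = $42,727.97574

$42,727.98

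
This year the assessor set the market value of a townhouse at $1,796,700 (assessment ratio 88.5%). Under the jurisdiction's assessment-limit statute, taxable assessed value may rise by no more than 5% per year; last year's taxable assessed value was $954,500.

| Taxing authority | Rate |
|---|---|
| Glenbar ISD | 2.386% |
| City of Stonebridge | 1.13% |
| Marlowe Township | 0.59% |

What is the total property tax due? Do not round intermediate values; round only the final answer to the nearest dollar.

$41,151

Uncapped assessed value = $1,796,700 × 0.885 = $1,590,079.5
Cap limit = $954,500 × 1.05 = $1,002,225
Taxable assessed value = min($1,590,079.5, $1,002,225) = $1,002,225 (cap binds)
Glenbar ISD: $1,002,225 × 0.02386 = $23,913.0885
City of Stonebridge: $1,002,225 × 0.0113 = $11,325.1425
Marlowe Township: $1,002,225 × 0.0059 = $5,913.1275
Total = $41,151.3585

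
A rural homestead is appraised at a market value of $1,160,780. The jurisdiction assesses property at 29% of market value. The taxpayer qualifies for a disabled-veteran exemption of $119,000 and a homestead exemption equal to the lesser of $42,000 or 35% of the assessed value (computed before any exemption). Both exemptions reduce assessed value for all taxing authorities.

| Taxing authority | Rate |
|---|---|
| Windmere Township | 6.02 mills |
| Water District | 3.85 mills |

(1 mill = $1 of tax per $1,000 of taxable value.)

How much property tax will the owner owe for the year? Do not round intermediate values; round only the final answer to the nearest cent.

$1,733.43

Assessed value = $1,160,780 × 0.29 = $336,626.2
Homestead exemption = min($42,000, 35% × $336,626.2) = min($42,000, $117,819.17) = $42,000 (dollar cap binds)
Taxable value = $336,626.2 − $119,000 − $42,000 = $175,626.2
Windmere Township: $175,626.2 × 0.00602 = $1,057.269724
Water District: $175,626.2 × 0.00385 = $676.16087
Total = $1,733.430594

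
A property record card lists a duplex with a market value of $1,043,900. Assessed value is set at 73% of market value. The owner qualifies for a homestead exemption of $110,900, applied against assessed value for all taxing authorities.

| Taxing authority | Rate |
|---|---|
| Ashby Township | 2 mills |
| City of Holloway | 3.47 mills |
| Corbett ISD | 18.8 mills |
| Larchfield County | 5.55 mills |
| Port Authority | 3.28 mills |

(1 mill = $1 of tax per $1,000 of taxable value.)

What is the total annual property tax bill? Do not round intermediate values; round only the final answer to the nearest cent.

Assessed value = $1,043,900 × 0.73 = $762,047
Taxable value = $762,047 − $110,900 = $651,147
Ashby Township: $651,147 × 0.002 = $1,302.294
City of Holloway: $651,147 × 0.00347 = $2,259.48009
Corbett ISD: $651,147 × 0.0188 = $12,241.5636
Larchfield County: $651,147 × 0.00555 = $3,613.86585
Port Authority: $651,147 × 0.00328 = $2,135.76216
Total = $1,302.294 + $2,259.48009 + $12,241.5636 + $3,613.86585 + $2,135.76216 = $21,552.9657

$21,552.97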